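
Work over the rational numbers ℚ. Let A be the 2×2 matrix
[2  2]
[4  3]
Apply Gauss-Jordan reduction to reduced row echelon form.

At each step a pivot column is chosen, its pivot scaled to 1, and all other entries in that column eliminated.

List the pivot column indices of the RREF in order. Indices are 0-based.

pivot columns: 0, 1

pivot(0,0)=2: scale R0 → (1, 1)
  clear (1,0): R1 −= (4)R0 → (0, -1)
pivot(1,1)=-1: scale R1 → (0, 1)
  clear (0,1): R0 −= (1)R1 → (1, 0)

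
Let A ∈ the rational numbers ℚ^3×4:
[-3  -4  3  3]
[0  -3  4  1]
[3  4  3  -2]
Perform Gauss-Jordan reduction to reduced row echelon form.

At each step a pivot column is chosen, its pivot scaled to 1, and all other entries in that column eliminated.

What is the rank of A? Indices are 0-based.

step 1: normalize row 0 (÷-3) = (1, 4/3, -1, -1)
  row 2: subtract 3×row0 = (0, 0, 6, 1)
step 2: normalize row 1 (÷-3) = (0, 1, -4/3, -1/3)
  row 0: subtract 4/3×row1 = (1, 0, 7/9, -5/9)
step 3: normalize row 2 (÷6) = (0, 0, 1, 1/6)
  row 0: subtract 7/9×row2 = (1, 0, 0, -37/54)
  row 1: subtract -4/3×row2 = (0, 1, 0, -1/9)

rank = 3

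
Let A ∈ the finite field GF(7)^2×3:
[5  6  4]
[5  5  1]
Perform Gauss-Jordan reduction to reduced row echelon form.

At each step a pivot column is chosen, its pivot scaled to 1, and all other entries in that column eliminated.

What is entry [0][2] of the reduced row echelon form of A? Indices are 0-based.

M[0][2] = 0

step 1: normalize row 0 (÷5) = (1, 4, 5)
  row 1: subtract 5×row0 = (0, 6, 4)
step 2: normalize row 1 (÷6) = (0, 1, 3)
  row 0: subtract 4×row1 = (1, 0, 0)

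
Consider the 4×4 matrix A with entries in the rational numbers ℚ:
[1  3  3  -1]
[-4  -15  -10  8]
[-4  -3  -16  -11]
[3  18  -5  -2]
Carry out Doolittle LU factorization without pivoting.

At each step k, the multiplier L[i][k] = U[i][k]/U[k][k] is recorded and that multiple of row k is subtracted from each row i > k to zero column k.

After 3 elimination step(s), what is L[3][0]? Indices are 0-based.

L[3][0] = 3

Step 1: pivot at (0,0) is 1.
  row1 ← row1 − (-4)·row0  ⇒  L[1][0]=-4, U row1=(0, -3, 2, 4)
  row2 ← row2 − (-4)·row0  ⇒  L[2][0]=-4, U row2=(0, 9, -4, -15)
  row3 ← row3 − (3)·row0  ⇒  L[3][0]=3, U row3=(0, 9, -14, 1)
Step 2: pivot at (1,1) is -3.
  row2 ← row2 − (-3)·row1  ⇒  L[2][1]=-3, U row2=(0, 0, 2, -3)
  row3 ← row3 − (-3)·row1  ⇒  L[3][1]=-3, U row3=(0, 0, -8, 13)
Step 3: pivot at (2,2) is 2.
  row3 ← row3 − (-4)·row2  ⇒  L[3][2]=-4, U row3=(0, 0, 0, 1)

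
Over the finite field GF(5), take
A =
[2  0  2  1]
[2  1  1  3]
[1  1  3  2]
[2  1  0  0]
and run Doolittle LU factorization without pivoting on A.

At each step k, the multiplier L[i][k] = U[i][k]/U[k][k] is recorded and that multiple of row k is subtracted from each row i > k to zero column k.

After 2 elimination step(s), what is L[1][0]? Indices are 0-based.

k=0: U[0][0]=2
  eliminate (1,0): mult=1, new row 1: (0, 1, 4, 2); set L[1][0]=1
  eliminate (2,0): mult=3, new row 2: (0, 1, 2, 4); set L[2][0]=3
  eliminate (3,0): mult=1, new row 3: (0, 1, 3, 4); set L[3][0]=1
k=1: U[1][1]=1
  eliminate (2,1): mult=1, new row 2: (0, 0, 3, 2); set L[2][1]=1
  eliminate (3,1): mult=1, new row 3: (0, 0, 4, 2); set L[3][1]=1

L[1][0] = 1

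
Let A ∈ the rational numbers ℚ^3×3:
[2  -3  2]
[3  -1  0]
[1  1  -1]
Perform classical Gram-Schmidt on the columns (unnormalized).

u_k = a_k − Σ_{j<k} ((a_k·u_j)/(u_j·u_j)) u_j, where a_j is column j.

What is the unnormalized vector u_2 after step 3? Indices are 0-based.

u_2 = (2/45, -1/18, 7/90)

Step 1: u_0 = a_0 = (2, 3, 1).
Step 2: u_1 = a_1 − (-4/7)·u_0 = (-13/7, 5/7, 11/7).
Step 3: u_2 = a_2 − (3/14)·u_0 − (-37/45)·u_1 = (2/45, -1/18, 7/90).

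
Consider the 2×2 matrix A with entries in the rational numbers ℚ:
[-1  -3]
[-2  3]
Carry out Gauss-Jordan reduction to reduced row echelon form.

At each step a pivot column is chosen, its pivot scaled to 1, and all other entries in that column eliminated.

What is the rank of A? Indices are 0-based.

step 1: normalize row 0 (÷-1) = (1, 3)
  row 1: subtract -2×row0 = (0, 9)
step 2: normalize row 1 (÷9) = (0, 1)
  row 0: subtract 3×row1 = (1, 0)

rank = 2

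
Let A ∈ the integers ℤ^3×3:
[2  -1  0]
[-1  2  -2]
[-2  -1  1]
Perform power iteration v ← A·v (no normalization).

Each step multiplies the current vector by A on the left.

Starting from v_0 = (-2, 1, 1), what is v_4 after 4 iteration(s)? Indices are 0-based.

v_0 = (-2, 1, 1).
v_1 = A·v_0 = (-5, 2, 4).
v_2 = A·v_1 = (-12, 1, 12).
v_3 = A·v_2 = (-25, -10, 35).
v_4 = A·v_3 = (-40, -65, 95).

v_4 = (-40, -65, 95)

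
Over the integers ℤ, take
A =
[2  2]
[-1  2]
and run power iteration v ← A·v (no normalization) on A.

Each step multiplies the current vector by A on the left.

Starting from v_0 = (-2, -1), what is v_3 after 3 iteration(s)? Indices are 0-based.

v_0 = (-2, -1).
v_1 = A·v_0 = (-6, 0).
v_2 = A·v_1 = (-12, 6).
v_3 = A·v_2 = (-12, 24).

v_3 = (-12, 24)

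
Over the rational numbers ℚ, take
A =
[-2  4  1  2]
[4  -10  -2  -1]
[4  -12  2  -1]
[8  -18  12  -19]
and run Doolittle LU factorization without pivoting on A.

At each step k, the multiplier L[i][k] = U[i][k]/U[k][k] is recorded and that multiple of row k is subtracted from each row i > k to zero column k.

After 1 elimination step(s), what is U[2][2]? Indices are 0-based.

U[2][2] = 4

Step 1: pivot at (0,0) is -2.
  row1 ← row1 − (-2)·row0  ⇒  L[1][0]=-2, U row1=(0, -2, 0, 3)
  row2 ← row2 − (-2)·row0  ⇒  L[2][0]=-2, U row2=(0, -4, 4, 3)
  row3 ← row3 − (-4)·row0  ⇒  L[3][0]=-4, U row3=(0, -2, 16, -11)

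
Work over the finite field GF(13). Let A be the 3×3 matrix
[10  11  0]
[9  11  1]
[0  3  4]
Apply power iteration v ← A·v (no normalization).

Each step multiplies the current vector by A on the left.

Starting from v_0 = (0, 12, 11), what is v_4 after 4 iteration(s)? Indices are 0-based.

v_4 = (4, 1, 6)

v_0 = (0, 12, 11).
v_1 = A·v_0 = (2, 0, 2).
v_2 = A·v_1 = (7, 7, 8).
v_3 = A·v_2 = (4, 5, 1).
v_4 = A·v_3 = (4, 1, 6).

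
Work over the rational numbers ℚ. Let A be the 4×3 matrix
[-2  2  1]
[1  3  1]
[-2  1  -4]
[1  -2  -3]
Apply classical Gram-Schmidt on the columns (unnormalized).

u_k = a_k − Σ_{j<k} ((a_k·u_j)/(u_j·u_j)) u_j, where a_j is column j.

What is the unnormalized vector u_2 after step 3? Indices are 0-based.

u_2 = (189/155, -222/155, -16/5, -392/155)

Step 1: u_0 = a_0 = (-2, 1, -2, 1).
Step 2: u_1 = a_1 − (-1/2)·u_0 = (1, 7/2, 0, -3/2).
Step 3: u_2 = a_2 − (2/5)·u_0 − (18/31)·u_1 = (189/155, -222/155, -16/5, -392/155).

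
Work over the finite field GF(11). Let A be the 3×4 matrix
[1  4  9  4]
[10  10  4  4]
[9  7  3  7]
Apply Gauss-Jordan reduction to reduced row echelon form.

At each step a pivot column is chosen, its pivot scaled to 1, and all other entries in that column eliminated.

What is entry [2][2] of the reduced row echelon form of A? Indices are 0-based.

[1] R0 /= 1  ⇒  (1, 4, 9, 4)
     R1 -= 10·R0  ⇒  (0, 3, 2, 8)
     R2 -= 9·R0  ⇒  (0, 4, 10, 4)
[2] R1 /= 3  ⇒  (0, 1, 8, 10)
     R0 -= 4·R1  ⇒  (1, 0, 10, 8)
     R2 -= 4·R1  ⇒  (0, 0, 0, 8)
column 2 empty below row 2
[3] R2 /= 8  ⇒  (0, 0, 0, 1)
     R0 -= 8·R2  ⇒  (1, 0, 10, 0)
     R1 -= 10·R2  ⇒  (0, 1, 8, 0)

M[2][2] = 0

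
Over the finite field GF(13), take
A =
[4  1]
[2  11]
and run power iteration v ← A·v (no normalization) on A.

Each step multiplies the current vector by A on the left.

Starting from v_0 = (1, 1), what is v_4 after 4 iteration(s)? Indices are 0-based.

v_4 = (3, 10)

v_0 = (1, 1).
v_1 = A·v_0 = (5, 0).
v_2 = A·v_1 = (7, 10).
v_3 = A·v_2 = (12, 7).
v_4 = A·v_3 = (3, 10).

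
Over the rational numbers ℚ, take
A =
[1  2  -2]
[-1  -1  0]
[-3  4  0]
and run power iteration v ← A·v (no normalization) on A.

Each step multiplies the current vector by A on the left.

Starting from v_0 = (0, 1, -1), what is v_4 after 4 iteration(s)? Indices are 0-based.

v_4 = (26, -29, -24)

v_0 = (0, 1, -1).
v_1 = A·v_0 = (4, -1, 4).
v_2 = A·v_1 = (-6, -3, -16).
v_3 = A·v_2 = (20, 9, 6).
v_4 = A·v_3 = (26, -29, -24).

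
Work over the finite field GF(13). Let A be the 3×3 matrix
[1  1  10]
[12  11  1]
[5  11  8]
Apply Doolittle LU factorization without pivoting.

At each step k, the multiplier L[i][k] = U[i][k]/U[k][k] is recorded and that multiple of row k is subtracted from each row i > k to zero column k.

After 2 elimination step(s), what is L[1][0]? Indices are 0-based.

L[1][0] = 12

[col 0] pivot 1
  R1 -= 12*R0 → (0, 12, 11)  (L[1][0] := 12)
  R2 -= 5*R0 → (0, 6, 10)  (L[2][0] := 5)
[col 1] pivot 12
  R2 -= 7*R1 → (0, 0, 11)  (L[2][1] := 7)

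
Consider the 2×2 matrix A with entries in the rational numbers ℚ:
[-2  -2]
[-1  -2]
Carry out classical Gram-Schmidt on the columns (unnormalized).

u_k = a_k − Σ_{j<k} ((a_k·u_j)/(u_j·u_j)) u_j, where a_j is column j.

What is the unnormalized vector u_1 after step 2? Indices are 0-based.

Step 1: u_0 = a_0 = (-2, -1).
Step 2: u_1 = a_1 − (6/5)·u_0 = (2/5, -4/5).

u_1 = (2/5, -4/5)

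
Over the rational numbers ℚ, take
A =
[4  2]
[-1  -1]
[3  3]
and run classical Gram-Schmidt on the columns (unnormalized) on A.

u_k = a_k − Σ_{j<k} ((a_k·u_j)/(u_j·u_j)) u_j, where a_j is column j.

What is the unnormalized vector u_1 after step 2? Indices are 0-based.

Step 1: u_0 = a_0 = (4, -1, 3).
Step 2: u_1 = a_1 − (9/13)·u_0 = (-10/13, -4/13, 12/13).

u_1 = (-10/13, -4/13, 12/13)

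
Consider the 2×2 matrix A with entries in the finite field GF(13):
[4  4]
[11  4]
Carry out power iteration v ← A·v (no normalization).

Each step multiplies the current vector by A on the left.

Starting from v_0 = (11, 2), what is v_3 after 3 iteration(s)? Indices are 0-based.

v_3 = (7, 5)

v_0 = (11, 2).
v_1 = A·v_0 = (0, 12).
v_2 = A·v_1 = (9, 9).
v_3 = A·v_2 = (7, 5).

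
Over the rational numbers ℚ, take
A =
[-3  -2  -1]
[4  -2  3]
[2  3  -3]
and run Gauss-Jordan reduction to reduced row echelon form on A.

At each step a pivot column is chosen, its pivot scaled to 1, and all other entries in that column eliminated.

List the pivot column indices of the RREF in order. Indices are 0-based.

step 1: normalize row 0 (÷-3) = (1, 2/3, 1/3)
  row 1: subtract 4×row0 = (0, -14/3, 5/3)
  row 2: subtract 2×row0 = (0, 5/3, -11/3)
step 2: normalize row 1 (÷-14/3) = (0, 1, -5/14)
  row 0: subtract 2/3×row1 = (1, 0, 4/7)
  row 2: subtract 5/3×row1 = (0, 0, -43/14)
step 3: normalize row 2 (÷-43/14) = (0, 0, 1)
  row 0: subtract 4/7×row2 = (1, 0, 0)
  row 1: subtract -5/14×row2 = (0, 1, 0)

pivot columns: 0, 1, 2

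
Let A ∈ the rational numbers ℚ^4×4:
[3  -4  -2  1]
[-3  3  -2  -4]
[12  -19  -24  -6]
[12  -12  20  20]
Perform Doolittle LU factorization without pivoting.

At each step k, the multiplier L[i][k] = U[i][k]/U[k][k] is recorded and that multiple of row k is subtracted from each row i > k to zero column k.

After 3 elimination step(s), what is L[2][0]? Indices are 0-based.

Step 1: pivot at (0,0) is 3.
  row1 ← row1 − (-1)·row0  ⇒  L[1][0]=-1, U row1=(0, -1, -4, -3)
  row2 ← row2 − (4)·row0  ⇒  L[2][0]=4, U row2=(0, -3, -16, -10)
  row3 ← row3 − (4)·row0  ⇒  L[3][0]=4, U row3=(0, 4, 28, 16)
Step 2: pivot at (1,1) is -1.
  row2 ← row2 − (3)·row1  ⇒  L[2][1]=3, U row2=(0, 0, -4, -1)
  row3 ← row3 − (-4)·row1  ⇒  L[3][1]=-4, U row3=(0, 0, 12, 4)
Step 3: pivot at (2,2) is -4.
  row3 ← row3 − (-3)·row2  ⇒  L[3][2]=-3, U row3=(0, 0, 0, 1)

L[2][0] = 4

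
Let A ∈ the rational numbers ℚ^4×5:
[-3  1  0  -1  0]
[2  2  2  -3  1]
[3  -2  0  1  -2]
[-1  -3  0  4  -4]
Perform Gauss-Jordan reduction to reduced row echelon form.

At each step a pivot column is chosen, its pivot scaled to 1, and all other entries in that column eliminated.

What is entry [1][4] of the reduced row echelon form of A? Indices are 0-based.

M[1][4] = 2

pivot(0,0)=-3: scale R0 → (1, -1/3, 0, 1/3, 0)
  clear (1,0): R1 −= (2)R0 → (0, 8/3, 2, -11/3, 1)
  clear (2,0): R2 −= (3)R0 → (0, -1, 0, 0, -2)
  clear (3,0): R3 −= (-1)R0 → (0, -10/3, 0, 13/3, -4)
pivot(1,1)=8/3: scale R1 → (0, 1, 3/4, -11/8, 3/8)
  clear (0,1): R0 −= (-1/3)R1 → (1, 0, 1/4, -1/8, 1/8)
  clear (2,1): R2 −= (-1)R1 → (0, 0, 3/4, -11/8, -13/8)
  clear (3,1): R3 −= (-10/3)R1 → (0, 0, 5/2, -1/4, -11/4)
pivot(2,2)=3/4: scale R2 → (0, 0, 1, -11/6, -13/6)
  clear (0,2): R0 −= (1/4)R2 → (1, 0, 0, 1/3, 2/3)
  clear (1,2): R1 −= (3/4)R2 → (0, 1, 0, 0, 2)
  clear (3,2): R3 −= (5/2)R2 → (0, 0, 0, 13/3, 8/3)
pivot(3,3)=13/3: scale R3 → (0, 0, 0, 1, 8/13)
  clear (0,3): R0 −= (1/3)R3 → (1, 0, 0, 0, 6/13)
  clear (2,3): R2 −= (-11/6)R3 → (0, 0, 1, 0, -27/26)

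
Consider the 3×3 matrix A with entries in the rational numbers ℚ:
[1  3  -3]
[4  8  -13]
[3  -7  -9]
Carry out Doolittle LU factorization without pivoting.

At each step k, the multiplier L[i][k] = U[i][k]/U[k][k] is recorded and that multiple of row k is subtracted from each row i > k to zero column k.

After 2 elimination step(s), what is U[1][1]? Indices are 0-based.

U[1][1] = -4

[col 0] pivot 1
  R1 -= 4*R0 → (0, -4, -1)  (L[1][0] := 4)
  R2 -= 3*R0 → (0, -16, 0)  (L[2][0] := 3)
[col 1] pivot -4
  R2 -= 4*R1 → (0, 0, 4)  (L[2][1] := 4)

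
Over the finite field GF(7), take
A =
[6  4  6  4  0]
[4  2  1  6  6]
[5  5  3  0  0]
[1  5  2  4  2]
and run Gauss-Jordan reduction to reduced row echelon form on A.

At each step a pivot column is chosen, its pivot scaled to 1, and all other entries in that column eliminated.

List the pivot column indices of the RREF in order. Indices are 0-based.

pivot columns: 0, 1, 2, 3

pivot(0,0)=6: scale R0 → (1, 3, 1, 3, 0)
  clear (1,0): R1 −= (4)R0 → (0, 4, 4, 1, 6)
  clear (2,0): R2 −= (5)R0 → (0, 4, 5, 6, 0)
  clear (3,0): R3 −= (1)R0 → (0, 2, 1, 1, 2)
pivot(1,1)=4: scale R1 → (0, 1, 1, 2, 5)
  clear (0,1): R0 −= (3)R1 → (1, 0, 5, 4, 6)
  clear (2,1): R2 −= (4)R1 → (0, 0, 1, 5, 1)
  clear (3,1): R3 −= (2)R1 → (0, 0, 6, 4, 6)
pivot(2,2)=1: scale R2 → (0, 0, 1, 5, 1)
  clear (0,2): R0 −= (5)R2 → (1, 0, 0, 0, 1)
  clear (1,2): R1 −= (1)R2 → (0, 1, 0, 4, 4)
  clear (3,2): R3 −= (6)R2 → (0, 0, 0, 2, 0)
pivot(3,3)=2: scale R3 → (0, 0, 0, 1, 0)
  clear (1,3): R1 −= (4)R3 → (0, 1, 0, 0, 4)
  clear (2,3): R2 −= (5)R3 → (0, 0, 1, 0, 1)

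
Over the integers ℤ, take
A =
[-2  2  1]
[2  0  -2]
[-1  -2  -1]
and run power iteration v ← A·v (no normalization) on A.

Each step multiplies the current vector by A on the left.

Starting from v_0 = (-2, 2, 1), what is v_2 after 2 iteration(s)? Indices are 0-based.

v_2 = (-33, 24, 6)

v_0 = (-2, 2, 1).
v_1 = A·v_0 = (9, -6, -3).
v_2 = A·v_1 = (-33, 24, 6).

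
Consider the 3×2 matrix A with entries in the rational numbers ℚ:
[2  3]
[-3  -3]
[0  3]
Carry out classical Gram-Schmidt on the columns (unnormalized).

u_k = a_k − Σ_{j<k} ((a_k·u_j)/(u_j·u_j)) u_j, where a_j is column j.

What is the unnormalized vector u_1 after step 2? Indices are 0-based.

u_1 = (9/13, 6/13, 3)

Step 1: u_0 = a_0 = (2, -3, 0).
Step 2: u_1 = a_1 − (15/13)·u_0 = (9/13, 6/13, 3).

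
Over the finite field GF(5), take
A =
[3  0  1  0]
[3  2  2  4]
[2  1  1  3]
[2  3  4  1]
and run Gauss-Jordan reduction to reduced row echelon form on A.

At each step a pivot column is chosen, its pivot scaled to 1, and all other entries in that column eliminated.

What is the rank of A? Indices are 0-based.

step 1: normalize row 0 (÷3) = (1, 0, 2, 0)
  row 1: subtract 3×row0 = (0, 2, 1, 4)
  row 2: subtract 2×row0 = (0, 1, 2, 3)
  row 3: subtract 2×row0 = (0, 3, 0, 1)
step 2: normalize row 1 (÷2) = (0, 1, 3, 2)
  row 2: subtract 1×row1 = (0, 0, 4, 1)
  row 3: subtract 3×row1 = (0, 0, 1, 0)
step 3: normalize row 2 (÷4) = (0, 0, 1, 4)
  row 0: subtract 2×row2 = (1, 0, 0, 2)
  row 1: subtract 3×row2 = (0, 1, 0, 0)
  row 3: subtract 1×row2 = (0, 0, 0, 1)
step 4: normalize row 3 (÷1) = (0, 0, 0, 1)
  row 0: subtract 2×row3 = (1, 0, 0, 0)
  row 2: subtract 4×row3 = (0, 0, 1, 0)

rank = 4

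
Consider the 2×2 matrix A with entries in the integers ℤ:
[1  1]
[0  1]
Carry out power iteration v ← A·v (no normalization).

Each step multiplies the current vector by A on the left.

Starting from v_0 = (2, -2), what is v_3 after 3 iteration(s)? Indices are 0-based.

v_0 = (2, -2).
v_1 = A·v_0 = (0, -2).
v_2 = A·v_1 = (-2, -2).
v_3 = A·v_2 = (-4, -2).

v_3 = (-4, -2)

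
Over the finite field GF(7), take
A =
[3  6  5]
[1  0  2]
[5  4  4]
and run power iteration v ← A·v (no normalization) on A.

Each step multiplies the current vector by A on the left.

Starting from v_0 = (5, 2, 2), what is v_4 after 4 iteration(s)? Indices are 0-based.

v_4 = (2, 1, 3)

v_0 = (5, 2, 2).
v_1 = A·v_0 = (2, 2, 6).
v_2 = A·v_1 = (6, 0, 0).
v_3 = A·v_2 = (4, 6, 2).
v_4 = A·v_3 = (2, 1, 3).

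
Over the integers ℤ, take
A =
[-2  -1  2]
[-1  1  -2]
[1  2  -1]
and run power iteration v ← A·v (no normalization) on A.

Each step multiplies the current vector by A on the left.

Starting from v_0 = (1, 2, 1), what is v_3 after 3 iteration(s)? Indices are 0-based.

v_0 = (1, 2, 1).
v_1 = A·v_0 = (-2, -1, 4).
v_2 = A·v_1 = (13, -7, -8).
v_3 = A·v_2 = (-35, -4, 7).

v_3 = (-35, -4, 7)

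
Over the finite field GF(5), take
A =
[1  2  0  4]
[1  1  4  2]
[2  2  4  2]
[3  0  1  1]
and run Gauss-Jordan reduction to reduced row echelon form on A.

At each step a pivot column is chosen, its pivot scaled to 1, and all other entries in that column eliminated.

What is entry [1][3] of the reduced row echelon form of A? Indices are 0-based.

M[1][3] = 4

pivot(0,0)=1: scale R0 → (1, 2, 0, 4)
  clear (1,0): R1 −= (1)R0 → (0, 4, 4, 3)
  clear (2,0): R2 −= (2)R0 → (0, 3, 4, 4)
  clear (3,0): R3 −= (3)R0 → (0, 4, 1, 4)
pivot(1,1)=4: scale R1 → (0, 1, 1, 2)
  clear (0,1): R0 −= (2)R1 → (1, 0, 3, 0)
  clear (2,1): R2 −= (3)R1 → (0, 0, 1, 3)
  clear (3,1): R3 −= (4)R1 → (0, 0, 2, 1)
pivot(2,2)=1: scale R2 → (0, 0, 1, 3)
  clear (0,2): R0 −= (3)R2 → (1, 0, 0, 1)
  clear (1,2): R1 −= (1)R2 → (0, 1, 0, 4)
  clear (3,2): R3 −= (2)R2 → (0, 0, 0, 0)
col 3: no nonzero at/below row 3; advance.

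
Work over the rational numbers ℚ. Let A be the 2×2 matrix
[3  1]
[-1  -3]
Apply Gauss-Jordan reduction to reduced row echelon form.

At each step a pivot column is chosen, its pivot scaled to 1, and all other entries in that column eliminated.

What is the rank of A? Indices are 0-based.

rank = 2

step 1: normalize row 0 (÷3) = (1, 1/3)
  row 1: subtract -1×row0 = (0, -8/3)
step 2: normalize row 1 (÷-8/3) = (0, 1)
  row 0: subtract 1/3×row1 = (1, 0)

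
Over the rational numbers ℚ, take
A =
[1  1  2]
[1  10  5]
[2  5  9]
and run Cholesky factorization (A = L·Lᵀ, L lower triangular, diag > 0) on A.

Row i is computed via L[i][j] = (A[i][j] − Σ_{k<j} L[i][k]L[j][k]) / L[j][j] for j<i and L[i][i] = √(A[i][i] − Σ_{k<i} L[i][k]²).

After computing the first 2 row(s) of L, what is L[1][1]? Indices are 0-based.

Step 1: L[0][0] = √(1) = 1.
  L[1][0] = (1) / L[0][0] = 1.
Step 2: L[1][1] = √(9) = 3.

L[1][1] = 3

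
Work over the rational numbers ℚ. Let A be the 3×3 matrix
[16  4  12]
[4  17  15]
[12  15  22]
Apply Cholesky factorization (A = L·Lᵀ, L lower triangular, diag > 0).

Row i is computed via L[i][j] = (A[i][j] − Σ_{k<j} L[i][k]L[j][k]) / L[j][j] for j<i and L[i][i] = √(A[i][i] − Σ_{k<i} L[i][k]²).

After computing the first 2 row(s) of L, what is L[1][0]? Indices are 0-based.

Step 1: L[0][0] = √(16) = 4.
  L[1][0] = (4) / L[0][0] = 1.
Step 2: L[1][1] = √(16) = 4.

L[1][0] = 1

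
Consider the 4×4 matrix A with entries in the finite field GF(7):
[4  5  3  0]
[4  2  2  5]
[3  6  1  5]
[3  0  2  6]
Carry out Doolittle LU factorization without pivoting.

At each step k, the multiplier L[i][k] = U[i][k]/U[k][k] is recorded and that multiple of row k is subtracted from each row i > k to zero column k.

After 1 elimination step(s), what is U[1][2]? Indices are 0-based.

Step 1: pivot at (0,0) is 4.
  row1 ← row1 − (1)·row0  ⇒  L[1][0]=1, U row1=(0, 4, 6, 5)
  row2 ← row2 − (6)·row0  ⇒  L[2][0]=6, U row2=(0, 4, 4, 5)
  row3 ← row3 − (6)·row0  ⇒  L[3][0]=6, U row3=(0, 5, 5, 6)

U[1][2] = 6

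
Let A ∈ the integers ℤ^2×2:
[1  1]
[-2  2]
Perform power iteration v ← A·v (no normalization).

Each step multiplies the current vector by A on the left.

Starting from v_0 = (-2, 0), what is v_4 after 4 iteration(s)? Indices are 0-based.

v_4 = (34, 12)

v_0 = (-2, 0).
v_1 = A·v_0 = (-2, 4).
v_2 = A·v_1 = (2, 12).
v_3 = A·v_2 = (14, 20).
v_4 = A·v_3 = (34, 12).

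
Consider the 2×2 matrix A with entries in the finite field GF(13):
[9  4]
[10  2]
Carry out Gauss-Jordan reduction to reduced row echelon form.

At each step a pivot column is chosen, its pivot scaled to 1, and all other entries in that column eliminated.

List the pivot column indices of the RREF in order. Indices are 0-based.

pivot columns: 0, 1

pivot(0,0)=9: scale R0 → (1, 12)
  clear (1,0): R1 −= (10)R0 → (0, 12)
pivot(1,1)=12: scale R1 → (0, 1)
  clear (0,1): R0 −= (12)R1 → (1, 0)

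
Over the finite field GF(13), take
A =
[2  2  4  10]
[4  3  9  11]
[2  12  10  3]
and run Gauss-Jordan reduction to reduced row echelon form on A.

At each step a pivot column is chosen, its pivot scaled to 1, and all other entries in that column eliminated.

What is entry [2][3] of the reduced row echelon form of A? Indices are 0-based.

[1] R0 /= 2  ⇒  (1, 1, 2, 5)
     R1 -= 4·R0  ⇒  (0, 12, 1, 4)
     R2 -= 2·R0  ⇒  (0, 10, 6, 6)
[2] R1 /= 12  ⇒  (0, 1, 12, 9)
     R0 -= 1·R1  ⇒  (1, 0, 3, 9)
     R2 -= 10·R1  ⇒  (0, 0, 3, 7)
[3] R2 /= 3  ⇒  (0, 0, 1, 11)
     R0 -= 3·R2  ⇒  (1, 0, 0, 2)
     R1 -= 12·R2  ⇒  (0, 1, 0, 7)

M[2][3] = 11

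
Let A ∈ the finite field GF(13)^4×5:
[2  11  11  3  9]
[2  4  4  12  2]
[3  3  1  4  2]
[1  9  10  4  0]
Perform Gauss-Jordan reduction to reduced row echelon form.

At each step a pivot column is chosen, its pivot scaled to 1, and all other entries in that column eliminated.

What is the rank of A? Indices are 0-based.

rank = 4

step 1: normalize row 0 (÷2) = (1, 12, 12, 8, 11)
  row 1: subtract 2×row0 = (0, 6, 6, 9, 6)
  row 2: subtract 3×row0 = (0, 6, 4, 6, 8)
  row 3: subtract 1×row0 = (0, 10, 11, 9, 2)
step 2: normalize row 1 (÷6) = (0, 1, 1, 8, 1)
  row 0: subtract 12×row1 = (1, 0, 0, 3, 12)
  row 2: subtract 6×row1 = (0, 0, 11, 10, 2)
  row 3: subtract 10×row1 = (0, 0, 1, 7, 5)
step 3: normalize row 2 (÷11) = (0, 0, 1, 8, 12)
  row 1: subtract 1×row2 = (0, 1, 0, 0, 2)
  row 3: subtract 1×row2 = (0, 0, 0, 12, 6)
step 4: normalize row 3 (÷12) = (0, 0, 0, 1, 7)
  row 0: subtract 3×row3 = (1, 0, 0, 0, 4)
  row 2: subtract 8×row3 = (0, 0, 1, 0, 8)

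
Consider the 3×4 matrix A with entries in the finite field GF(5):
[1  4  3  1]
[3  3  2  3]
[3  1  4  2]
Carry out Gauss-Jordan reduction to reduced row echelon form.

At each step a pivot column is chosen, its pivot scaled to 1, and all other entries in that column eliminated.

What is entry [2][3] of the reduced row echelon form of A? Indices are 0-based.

pivot(0,0)=1: scale R0 → (1, 4, 3, 1)
  clear (1,0): R1 −= (3)R0 → (0, 1, 3, 0)
  clear (2,0): R2 −= (3)R0 → (0, 4, 0, 4)
pivot(1,1)=1: scale R1 → (0, 1, 3, 0)
  clear (0,1): R0 −= (4)R1 → (1, 0, 1, 1)
  clear (2,1): R2 −= (4)R1 → (0, 0, 3, 4)
pivot(2,2)=3: scale R2 → (0, 0, 1, 3)
  clear (0,2): R0 −= (1)R2 → (1, 0, 0, 3)
  clear (1,2): R1 −= (3)R2 → (0, 1, 0, 1)

M[2][3] = 3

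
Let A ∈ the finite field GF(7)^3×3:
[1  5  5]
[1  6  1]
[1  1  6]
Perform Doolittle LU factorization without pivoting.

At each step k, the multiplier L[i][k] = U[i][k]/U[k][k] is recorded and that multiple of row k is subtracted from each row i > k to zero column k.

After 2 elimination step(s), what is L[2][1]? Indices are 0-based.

Step 1: pivot at (0,0) is 1.
  row1 ← row1 − (1)·row0  ⇒  L[1][0]=1, U row1=(0, 1, 3)
  row2 ← row2 − (1)·row0  ⇒  L[2][0]=1, U row2=(0, 3, 1)
Step 2: pivot at (1,1) is 1.
  row2 ← row2 − (3)·row1  ⇒  L[2][1]=3, U row2=(0, 0, 6)

L[2][1] = 3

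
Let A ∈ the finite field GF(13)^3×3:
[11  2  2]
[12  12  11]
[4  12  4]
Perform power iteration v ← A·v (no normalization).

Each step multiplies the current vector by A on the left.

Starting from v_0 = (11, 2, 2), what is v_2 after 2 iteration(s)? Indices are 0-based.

v_2 = (3, 9, 5)

v_0 = (11, 2, 2).
v_1 = A·v_0 = (12, 9, 11).
v_2 = A·v_1 = (3, 9, 5).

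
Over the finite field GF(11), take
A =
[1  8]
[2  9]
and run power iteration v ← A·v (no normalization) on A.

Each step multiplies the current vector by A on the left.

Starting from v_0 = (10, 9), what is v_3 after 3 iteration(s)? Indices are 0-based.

v_0 = (10, 9).
v_1 = A·v_0 = (5, 2).
v_2 = A·v_1 = (10, 6).
v_3 = A·v_2 = (3, 8).

v_3 = (3, 8)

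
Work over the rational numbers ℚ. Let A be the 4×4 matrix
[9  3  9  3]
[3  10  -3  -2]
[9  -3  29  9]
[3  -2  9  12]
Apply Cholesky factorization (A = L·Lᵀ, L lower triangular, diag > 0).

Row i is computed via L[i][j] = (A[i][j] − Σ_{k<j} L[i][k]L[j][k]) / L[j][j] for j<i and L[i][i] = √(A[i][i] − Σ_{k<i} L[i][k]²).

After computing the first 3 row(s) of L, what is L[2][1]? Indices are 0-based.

Step 1: L[0][0] = √(9) = 3.
  L[1][0] = (3) / L[0][0] = 1.
Step 2: L[1][1] = √(9) = 3.
  L[2][0] = (9) / L[0][0] = 3.
  L[2][1] = (-6) / L[1][1] = -2.
Step 3: L[2][2] = √(16) = 4.

L[2][1] = -2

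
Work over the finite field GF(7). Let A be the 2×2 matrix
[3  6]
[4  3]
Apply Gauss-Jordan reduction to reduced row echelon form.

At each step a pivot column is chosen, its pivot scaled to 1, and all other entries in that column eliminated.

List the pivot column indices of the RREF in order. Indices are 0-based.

[1] R0 /= 3  ⇒  (1, 2)
     R1 -= 4·R0  ⇒  (0, 2)
[2] R1 /= 2  ⇒  (0, 1)
     R0 -= 2·R1  ⇒  (1, 0)

pivot columns: 0, 1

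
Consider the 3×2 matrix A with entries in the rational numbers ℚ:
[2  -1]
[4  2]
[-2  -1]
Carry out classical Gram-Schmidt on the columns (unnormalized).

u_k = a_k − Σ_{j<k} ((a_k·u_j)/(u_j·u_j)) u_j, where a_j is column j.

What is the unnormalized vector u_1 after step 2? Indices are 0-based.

Step 1: u_0 = a_0 = (2, 4, -2).
Step 2: u_1 = a_1 − (1/3)·u_0 = (-5/3, 2/3, -1/3).

u_1 = (-5/3, 2/3, -1/3)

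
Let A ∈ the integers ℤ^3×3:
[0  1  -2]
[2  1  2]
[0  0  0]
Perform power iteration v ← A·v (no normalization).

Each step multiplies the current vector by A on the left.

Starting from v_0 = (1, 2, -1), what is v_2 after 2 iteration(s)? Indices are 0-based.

v_0 = (1, 2, -1).
v_1 = A·v_0 = (4, 2, 0).
v_2 = A·v_1 = (2, 10, 0).

v_2 = (2, 10, 0)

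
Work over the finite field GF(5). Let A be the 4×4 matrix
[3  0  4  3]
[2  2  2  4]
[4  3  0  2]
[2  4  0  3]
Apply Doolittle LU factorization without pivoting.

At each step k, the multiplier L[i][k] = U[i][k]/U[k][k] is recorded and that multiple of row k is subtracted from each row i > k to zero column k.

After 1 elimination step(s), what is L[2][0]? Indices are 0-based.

L[2][0] = 3

k=0: U[0][0]=3
  eliminate (1,0): mult=4, new row 1: (0, 2, 1, 2); set L[1][0]=4
  eliminate (2,0): mult=3, new row 2: (0, 3, 3, 3); set L[2][0]=3
  eliminate (3,0): mult=4, new row 3: (0, 4, 4, 1); set L[3][0]=4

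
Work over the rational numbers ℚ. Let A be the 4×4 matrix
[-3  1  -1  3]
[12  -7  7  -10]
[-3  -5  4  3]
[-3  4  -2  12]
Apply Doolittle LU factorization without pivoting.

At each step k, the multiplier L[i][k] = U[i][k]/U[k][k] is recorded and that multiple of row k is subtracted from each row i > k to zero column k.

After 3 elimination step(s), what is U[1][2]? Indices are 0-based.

U[1][2] = 3

Step 1: pivot at (0,0) is -3.
  row1 ← row1 − (-4)·row0  ⇒  L[1][0]=-4, U row1=(0, -3, 3, 2)
  row2 ← row2 − (1)·row0  ⇒  L[2][0]=1, U row2=(0, -6, 5, 0)
  row3 ← row3 − (1)·row0  ⇒  L[3][0]=1, U row3=(0, 3, -1, 9)
Step 2: pivot at (1,1) is -3.
  row2 ← row2 − (2)·row1  ⇒  L[2][1]=2, U row2=(0, 0, -1, -4)
  row3 ← row3 − (-1)·row1  ⇒  L[3][1]=-1, U row3=(0, 0, 2, 11)
Step 3: pivot at (2,2) is -1.
  row3 ← row3 − (-2)·row2  ⇒  L[3][2]=-2, U row3=(0, 0, 0, 3)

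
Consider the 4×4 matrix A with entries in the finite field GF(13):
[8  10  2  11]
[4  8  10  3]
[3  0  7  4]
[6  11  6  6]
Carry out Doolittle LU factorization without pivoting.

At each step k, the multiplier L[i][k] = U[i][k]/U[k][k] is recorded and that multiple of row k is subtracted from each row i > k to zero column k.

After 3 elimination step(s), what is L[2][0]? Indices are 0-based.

Step 1: pivot at (0,0) is 8.
  row1 ← row1 − (7)·row0  ⇒  L[1][0]=7, U row1=(0, 3, 9, 4)
  row2 ← row2 − (2)·row0  ⇒  L[2][0]=2, U row2=(0, 6, 3, 8)
  row3 ← row3 − (4)·row0  ⇒  L[3][0]=4, U row3=(0, 10, 11, 1)
Step 2: pivot at (1,1) is 3.
  row2 ← row2 − (2)·row1  ⇒  L[2][1]=2, U row2=(0, 0, 11, 0)
  row3 ← row3 − (12)·row1  ⇒  L[3][1]=12, U row3=(0, 0, 7, 5)
Step 3: pivot at (2,2) is 11.
  row3 ← row3 − (3)·row2  ⇒  L[3][2]=3, U row3=(0, 0, 0, 5)

L[2][0] = 2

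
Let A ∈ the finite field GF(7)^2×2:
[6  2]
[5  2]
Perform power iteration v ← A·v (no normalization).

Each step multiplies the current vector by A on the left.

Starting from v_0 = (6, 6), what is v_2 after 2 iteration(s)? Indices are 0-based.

v_0 = (6, 6).
v_1 = A·v_0 = (6, 0).
v_2 = A·v_1 = (1, 2).

v_2 = (1, 2)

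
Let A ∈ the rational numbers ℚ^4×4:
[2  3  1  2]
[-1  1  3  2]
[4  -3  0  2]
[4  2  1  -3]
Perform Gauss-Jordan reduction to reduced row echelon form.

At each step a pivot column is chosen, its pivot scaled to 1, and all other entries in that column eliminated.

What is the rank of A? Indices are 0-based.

pivot(0,0)=2: scale R0 → (1, 3/2, 1/2, 1)
  clear (1,0): R1 −= (-1)R0 → (0, 5/2, 7/2, 3)
  clear (2,0): R2 −= (4)R0 → (0, -9, -2, -2)
  clear (3,0): R3 −= (4)R0 → (0, -4, -1, -7)
pivot(1,1)=5/2: scale R1 → (0, 1, 7/5, 6/5)
  clear (0,1): R0 −= (3/2)R1 → (1, 0, -8/5, -4/5)
  clear (2,1): R2 −= (-9)R1 → (0, 0, 53/5, 44/5)
  clear (3,1): R3 −= (-4)R1 → (0, 0, 23/5, -11/5)
pivot(2,2)=53/5: scale R2 → (0, 0, 1, 44/53)
  clear (0,2): R0 −= (-8/5)R2 → (1, 0, 0, 28/53)
  clear (1,2): R1 −= (7/5)R2 → (0, 1, 0, 2/53)
  clear (3,2): R3 −= (23/5)R2 → (0, 0, 0, -319/53)
pivot(3,3)=-319/53: scale R3 → (0, 0, 0, 1)
  clear (0,3): R0 −= (28/53)R3 → (1, 0, 0, 0)
  clear (1,3): R1 −= (2/53)R3 → (0, 1, 0, 0)
  clear (2,3): R2 −= (44/53)R3 → (0, 0, 1, 0)

rank = 4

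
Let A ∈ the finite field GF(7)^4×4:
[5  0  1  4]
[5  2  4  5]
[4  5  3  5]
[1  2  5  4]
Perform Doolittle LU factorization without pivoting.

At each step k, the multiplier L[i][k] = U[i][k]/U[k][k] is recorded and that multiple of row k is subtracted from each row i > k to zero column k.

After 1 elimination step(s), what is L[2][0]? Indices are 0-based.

[col 0] pivot 5
  R1 -= 1*R0 → (0, 2, 3, 1)  (L[1][0] := 1)
  R2 -= 5*R0 → (0, 5, 5, 6)  (L[2][0] := 5)
  R3 -= 3*R0 → (0, 2, 2, 6)  (L[3][0] := 3)

L[2][0] = 5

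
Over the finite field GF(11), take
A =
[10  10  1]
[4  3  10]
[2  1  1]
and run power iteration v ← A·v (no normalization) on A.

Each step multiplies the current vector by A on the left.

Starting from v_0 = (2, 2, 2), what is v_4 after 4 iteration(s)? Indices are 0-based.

v_4 = (9, 2, 9)

v_0 = (2, 2, 2).
v_1 = A·v_0 = (9, 1, 8).
v_2 = A·v_1 = (9, 9, 5).
v_3 = A·v_2 = (9, 3, 10).
v_4 = A·v_3 = (9, 2, 9).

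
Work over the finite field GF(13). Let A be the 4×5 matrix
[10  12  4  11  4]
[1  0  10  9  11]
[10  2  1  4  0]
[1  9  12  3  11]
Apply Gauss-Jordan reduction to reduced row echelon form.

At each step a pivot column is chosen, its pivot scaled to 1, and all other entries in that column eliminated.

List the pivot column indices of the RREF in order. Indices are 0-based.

[1] R0 /= 10  ⇒  (1, 9, 3, 5, 3)
     R1 -= 1·R0  ⇒  (0, 4, 7, 4, 8)
     R2 -= 10·R0  ⇒  (0, 3, 10, 6, 9)
     R3 -= 1·R0  ⇒  (0, 0, 9, 11, 8)
[2] R1 /= 4  ⇒  (0, 1, 5, 1, 2)
     R0 -= 9·R1  ⇒  (1, 0, 10, 9, 11)
     R2 -= 3·R1  ⇒  (0, 0, 8, 3, 3)
[3] R2 /= 8  ⇒  (0, 0, 1, 2, 2)
     R0 -= 10·R2  ⇒  (1, 0, 0, 2, 4)
     R1 -= 5·R2  ⇒  (0, 1, 0, 4, 5)
     R3 -= 9·R2  ⇒  (0, 0, 0, 6, 3)
[4] R3 /= 6  ⇒  (0, 0, 0, 1, 7)
     R0 -= 2·R3  ⇒  (1, 0, 0, 0, 3)
     R1 -= 4·R3  ⇒  (0, 1, 0, 0, 3)
     R2 -= 2·R3  ⇒  (0, 0, 1, 0, 1)

pivot columns: 0, 1, 2, 3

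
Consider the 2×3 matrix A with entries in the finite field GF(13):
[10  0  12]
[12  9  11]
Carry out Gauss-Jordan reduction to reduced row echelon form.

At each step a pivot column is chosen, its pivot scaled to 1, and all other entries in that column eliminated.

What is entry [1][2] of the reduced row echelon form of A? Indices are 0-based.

M[1][2] = 8

[1] R0 /= 10  ⇒  (1, 0, 9)
     R1 -= 12·R0  ⇒  (0, 9, 7)
[2] R1 /= 9  ⇒  (0, 1, 8)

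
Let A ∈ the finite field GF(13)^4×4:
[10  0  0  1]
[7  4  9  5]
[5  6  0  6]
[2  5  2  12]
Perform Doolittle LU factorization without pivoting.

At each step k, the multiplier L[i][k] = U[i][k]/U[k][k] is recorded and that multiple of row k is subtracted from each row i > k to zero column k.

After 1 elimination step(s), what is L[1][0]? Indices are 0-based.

k=0: U[0][0]=10
  eliminate (1,0): mult=2, new row 1: (0, 4, 9, 3); set L[1][0]=2
  eliminate (2,0): mult=7, new row 2: (0, 6, 0, 12); set L[2][0]=7
  eliminate (3,0): mult=8, new row 3: (0, 5, 2, 4); set L[3][0]=8

L[1][0] = 2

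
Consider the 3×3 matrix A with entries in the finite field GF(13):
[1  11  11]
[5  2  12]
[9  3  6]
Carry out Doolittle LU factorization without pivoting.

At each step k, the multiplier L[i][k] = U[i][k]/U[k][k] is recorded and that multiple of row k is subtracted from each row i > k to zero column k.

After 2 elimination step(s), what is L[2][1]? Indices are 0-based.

k=0: U[0][0]=1
  eliminate (1,0): mult=5, new row 1: (0, 12, 9); set L[1][0]=5
  eliminate (2,0): mult=9, new row 2: (0, 8, 11); set L[2][0]=9
k=1: U[1][1]=12
  eliminate (2,1): mult=5, new row 2: (0, 0, 5); set L[2][1]=5

L[2][1] = 5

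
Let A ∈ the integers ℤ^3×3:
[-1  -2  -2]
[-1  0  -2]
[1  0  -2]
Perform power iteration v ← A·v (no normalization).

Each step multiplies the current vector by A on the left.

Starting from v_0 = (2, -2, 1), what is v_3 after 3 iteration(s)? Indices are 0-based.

v_3 = (-8, -8, 8)

v_0 = (2, -2, 1).
v_1 = A·v_0 = (0, -4, 0).
v_2 = A·v_1 = (8, 0, 0).
v_3 = A·v_2 = (-8, -8, 8).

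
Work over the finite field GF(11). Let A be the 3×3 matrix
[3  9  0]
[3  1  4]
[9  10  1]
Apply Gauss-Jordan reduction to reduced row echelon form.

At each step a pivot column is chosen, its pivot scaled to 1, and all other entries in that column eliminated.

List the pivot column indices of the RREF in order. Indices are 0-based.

step 1: normalize row 0 (÷3) = (1, 3, 0)
  row 1: subtract 3×row0 = (0, 3, 4)
  row 2: subtract 9×row0 = (0, 5, 1)
step 2: normalize row 1 (÷3) = (0, 1, 5)
  row 0: subtract 3×row1 = (1, 0, 7)
  row 2: subtract 5×row1 = (0, 0, 9)
step 3: normalize row 2 (÷9) = (0, 0, 1)
  row 0: subtract 7×row2 = (1, 0, 0)
  row 1: subtract 5×row2 = (0, 1, 0)

pivot columns: 0, 1, 2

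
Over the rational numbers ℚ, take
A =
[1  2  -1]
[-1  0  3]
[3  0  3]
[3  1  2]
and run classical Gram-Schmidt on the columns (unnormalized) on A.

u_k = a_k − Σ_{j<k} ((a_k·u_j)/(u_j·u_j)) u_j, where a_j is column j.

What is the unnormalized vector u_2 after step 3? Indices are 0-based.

Step 1: u_0 = a_0 = (1, -1, 3, 3).
Step 2: u_1 = a_1 − (1/4)·u_0 = (7/4, 1/4, -3/4, 1/4).
Step 3: u_2 = a_2 − (11/20)·u_0 − (-11/15)·u_1 = (-4/15, 56/15, 4/5, 8/15).

u_2 = (-4/15, 56/15, 4/5, 8/15)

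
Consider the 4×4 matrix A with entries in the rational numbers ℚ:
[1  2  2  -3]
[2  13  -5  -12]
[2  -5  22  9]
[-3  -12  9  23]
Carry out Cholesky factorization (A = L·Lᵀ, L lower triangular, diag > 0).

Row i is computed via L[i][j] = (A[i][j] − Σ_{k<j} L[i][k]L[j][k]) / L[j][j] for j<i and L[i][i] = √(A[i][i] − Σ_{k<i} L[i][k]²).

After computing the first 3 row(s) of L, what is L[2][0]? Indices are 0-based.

L[2][0] = 2

Step 1: L[0][0] = √(1) = 1.
  L[1][0] = (2) / L[0][0] = 2.
Step 2: L[1][1] = √(9) = 3.
  L[2][0] = (2) / L[0][0] = 2.
  L[2][1] = (-9) / L[1][1] = -3.
Step 3: L[2][2] = √(9) = 3.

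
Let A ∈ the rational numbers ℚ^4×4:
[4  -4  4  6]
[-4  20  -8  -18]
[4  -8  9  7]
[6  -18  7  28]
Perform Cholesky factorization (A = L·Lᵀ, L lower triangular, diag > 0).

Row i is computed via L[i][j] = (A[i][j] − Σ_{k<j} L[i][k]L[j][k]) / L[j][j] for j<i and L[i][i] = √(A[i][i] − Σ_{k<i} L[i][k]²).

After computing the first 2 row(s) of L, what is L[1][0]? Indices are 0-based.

L[1][0] = -2

Step 1: L[0][0] = √(4) = 2.
  L[1][0] = (-4) / L[0][0] = -2.
Step 2: L[1][1] = √(16) = 4.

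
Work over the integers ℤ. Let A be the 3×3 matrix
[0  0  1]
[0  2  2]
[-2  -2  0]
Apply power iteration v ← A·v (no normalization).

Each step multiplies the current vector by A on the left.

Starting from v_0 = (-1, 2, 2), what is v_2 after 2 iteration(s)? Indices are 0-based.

v_2 = (-2, 12, -20)

v_0 = (-1, 2, 2).
v_1 = A·v_0 = (2, 8, -2).
v_2 = A·v_1 = (-2, 12, -20).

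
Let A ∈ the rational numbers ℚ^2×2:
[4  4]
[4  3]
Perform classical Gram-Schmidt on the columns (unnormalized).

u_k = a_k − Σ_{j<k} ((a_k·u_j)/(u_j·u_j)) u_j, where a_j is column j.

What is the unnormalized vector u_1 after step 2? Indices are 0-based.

Step 1: u_0 = a_0 = (4, 4).
Step 2: u_1 = a_1 − (7/8)·u_0 = (1/2, -1/2).

u_1 = (1/2, -1/2)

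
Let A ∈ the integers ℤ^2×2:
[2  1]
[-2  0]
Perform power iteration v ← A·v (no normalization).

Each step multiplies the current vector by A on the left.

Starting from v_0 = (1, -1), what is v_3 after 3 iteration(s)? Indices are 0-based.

v_0 = (1, -1).
v_1 = A·v_0 = (1, -2).
v_2 = A·v_1 = (0, -2).
v_3 = A·v_2 = (-2, 0).

v_3 = (-2, 0)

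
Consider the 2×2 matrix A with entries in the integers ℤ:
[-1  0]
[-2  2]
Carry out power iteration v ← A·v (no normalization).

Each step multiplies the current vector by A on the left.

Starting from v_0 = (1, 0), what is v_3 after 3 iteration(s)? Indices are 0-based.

v_3 = (-1, -6)

v_0 = (1, 0).
v_1 = A·v_0 = (-1, -2).
v_2 = A·v_1 = (1, -2).
v_3 = A·v_2 = (-1, -6).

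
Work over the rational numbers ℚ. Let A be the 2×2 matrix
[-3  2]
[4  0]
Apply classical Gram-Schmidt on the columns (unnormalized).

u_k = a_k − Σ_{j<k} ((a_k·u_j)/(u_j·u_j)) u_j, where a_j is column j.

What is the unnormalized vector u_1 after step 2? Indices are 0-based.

u_1 = (32/25, 24/25)

Step 1: u_0 = a_0 = (-3, 4).
Step 2: u_1 = a_1 − (-6/25)·u_0 = (32/25, 24/25).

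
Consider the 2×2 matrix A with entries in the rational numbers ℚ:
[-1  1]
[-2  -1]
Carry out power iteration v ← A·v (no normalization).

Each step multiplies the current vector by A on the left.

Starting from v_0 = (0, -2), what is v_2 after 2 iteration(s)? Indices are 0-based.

v_2 = (4, 2)

v_0 = (0, -2).
v_1 = A·v_0 = (-2, 2).
v_2 = A·v_1 = (4, 2).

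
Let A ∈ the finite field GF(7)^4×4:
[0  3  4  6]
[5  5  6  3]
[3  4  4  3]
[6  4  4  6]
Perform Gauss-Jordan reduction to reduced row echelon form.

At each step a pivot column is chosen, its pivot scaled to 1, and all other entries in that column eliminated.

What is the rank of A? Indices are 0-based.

rank = 4

[1] R0 <-> R1
[1] R0 /= 5  ⇒  (1, 1, 4, 2)
     R2 -= 3·R0  ⇒  (0, 1, 6, 4)
     R3 -= 6·R0  ⇒  (0, 5, 1, 1)
[2] R1 /= 3  ⇒  (0, 1, 6, 2)
     R0 -= 1·R1  ⇒  (1, 0, 5, 0)
     R2 -= 1·R1  ⇒  (0, 0, 0, 2)
     R3 -= 5·R1  ⇒  (0, 0, 6, 5)
[3] R2 <-> R3
[3] R2 /= 6  ⇒  (0, 0, 1, 2)
     R0 -= 5·R2  ⇒  (1, 0, 0, 4)
     R1 -= 6·R2  ⇒  (0, 1, 0, 4)
[4] R3 /= 2  ⇒  (0, 0, 0, 1)
     R0 -= 4·R3  ⇒  (1, 0, 0, 0)
     R1 -= 4·R3  ⇒  (0, 1, 0, 0)
     R2 -= 2·R3  ⇒  (0, 0, 1, 0)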